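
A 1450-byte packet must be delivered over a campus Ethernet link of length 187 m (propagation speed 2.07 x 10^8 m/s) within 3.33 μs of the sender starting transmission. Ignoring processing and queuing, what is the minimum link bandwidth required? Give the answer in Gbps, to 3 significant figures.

L = 11600 bits.
Propagation delay = 187 / 2.07e+08 = 0.903382 μs.
Transmission budget = 3.33 − 0.903382 = 2.42662 μs.
R ≥ L / t_tx = 11600 bits / 2.42662e-06 s = 4.78 Gbps.

4.78 Gbps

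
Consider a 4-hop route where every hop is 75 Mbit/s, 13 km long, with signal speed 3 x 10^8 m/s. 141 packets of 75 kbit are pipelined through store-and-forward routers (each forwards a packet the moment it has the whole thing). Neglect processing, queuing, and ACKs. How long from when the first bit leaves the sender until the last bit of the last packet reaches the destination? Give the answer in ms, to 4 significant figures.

Per-hop transmission t_tx = L/R = 75000/75000000 = 1 ms.
Per-hop propagation t_prop = 13000/300000000 = 0.0433333 ms.
Pipeline fill: first packet needs 4·t_tx to clear all hops; remaining 140 packets each add one t_tx.
Total = (4+141-1)·t_tx + 4·t_prop = 144·1 + 4·0.0433333 = 144.2 ms.

144.2 ms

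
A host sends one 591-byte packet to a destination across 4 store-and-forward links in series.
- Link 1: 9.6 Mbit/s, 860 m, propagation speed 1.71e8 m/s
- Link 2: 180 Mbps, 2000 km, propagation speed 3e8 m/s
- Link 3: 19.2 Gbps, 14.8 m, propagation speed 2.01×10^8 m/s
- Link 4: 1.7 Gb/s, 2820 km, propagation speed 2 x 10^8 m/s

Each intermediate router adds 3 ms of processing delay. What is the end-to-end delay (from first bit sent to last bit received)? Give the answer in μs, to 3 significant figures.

L = 591 × 8 = 4728 bits.
Transmission delays (L/R per hop): 492.5, 26.2667, 0.24625, 2.78118 μs; sum = 521.794 μs.
Propagation delays (d/s per hop): 5.02924, 6666.67, 0.0736318, 14100 μs; sum = 20771.8 μs.
Processing at 3 router(s): 3 × 3 ms = 9000 μs.
End-to-end = 30300 μs.

30300 μs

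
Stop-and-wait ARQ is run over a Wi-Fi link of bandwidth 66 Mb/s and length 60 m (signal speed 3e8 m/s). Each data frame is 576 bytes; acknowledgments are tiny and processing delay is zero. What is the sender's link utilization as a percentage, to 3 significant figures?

99.4 %

t_tx = L/R = 4608/66000000 = 6.98182e-05 s.
t_prop = 60/300000000 = 2e-07 s; RTT = 4e-07 s.
Cycle = t_tx + RTT = 7.02182e-05 s.
Utilization = t_tx / cycle = 6.98182e-05/7.02182e-05 = 99.4 %.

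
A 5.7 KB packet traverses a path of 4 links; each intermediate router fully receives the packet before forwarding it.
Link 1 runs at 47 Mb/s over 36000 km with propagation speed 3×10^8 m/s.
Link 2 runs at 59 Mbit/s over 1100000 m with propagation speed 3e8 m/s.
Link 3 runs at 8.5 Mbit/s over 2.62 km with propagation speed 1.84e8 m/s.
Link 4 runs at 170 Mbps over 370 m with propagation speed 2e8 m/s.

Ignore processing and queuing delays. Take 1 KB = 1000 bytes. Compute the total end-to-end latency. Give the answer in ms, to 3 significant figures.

L = 45600 bits.
Transmission delays (L/R per hop): 0.970213, 0.772881, 5.36471, 0.268235 ms; sum = 7.37604 ms.
Propagation delays (d/s per hop): 120, 3.66667, 0.0142391, 0.00185 ms; sum = 123.683 ms.
End-to-end = 131 ms.

131 ms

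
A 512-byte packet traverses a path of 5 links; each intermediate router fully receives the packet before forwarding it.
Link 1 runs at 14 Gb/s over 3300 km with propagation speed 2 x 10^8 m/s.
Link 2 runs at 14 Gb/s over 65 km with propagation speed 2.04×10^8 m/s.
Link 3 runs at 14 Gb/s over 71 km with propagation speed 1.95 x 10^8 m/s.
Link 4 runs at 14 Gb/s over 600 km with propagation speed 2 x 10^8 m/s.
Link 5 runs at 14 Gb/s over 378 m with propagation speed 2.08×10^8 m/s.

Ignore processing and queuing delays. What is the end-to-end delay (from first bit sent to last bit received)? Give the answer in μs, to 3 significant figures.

L = 512 × 8 = 4096 bits.
Transmission delay per hop = L/R = 4096/14000000000 = 0.292571 μs; 5 hops → 1.46286 μs.
Propagation delays (d/s per hop): 16500, 318.627, 364.103, 3000, 1.81731 μs; sum = 20184.5 μs.
End-to-end = 20200 μs.

20200 μs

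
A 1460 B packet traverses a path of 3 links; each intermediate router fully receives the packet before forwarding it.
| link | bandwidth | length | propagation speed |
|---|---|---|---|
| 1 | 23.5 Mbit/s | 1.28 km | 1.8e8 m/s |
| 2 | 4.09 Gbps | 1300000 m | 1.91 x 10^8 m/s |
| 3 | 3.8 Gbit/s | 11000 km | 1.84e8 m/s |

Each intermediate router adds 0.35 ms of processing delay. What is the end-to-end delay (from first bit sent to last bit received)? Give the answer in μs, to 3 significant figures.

67800 μs

L = 1460 × 8 = 11680 bits.
Transmission delays (L/R per hop): 497.021, 2.85575, 3.07368 μs; sum = 502.951 μs.
Propagation delays (d/s per hop): 7.11111, 6806.28, 59782.6 μs; sum = 66596 μs.
Processing at 2 router(s): 2 × 0.35 ms = 700 μs.
End-to-end = 67800 μs.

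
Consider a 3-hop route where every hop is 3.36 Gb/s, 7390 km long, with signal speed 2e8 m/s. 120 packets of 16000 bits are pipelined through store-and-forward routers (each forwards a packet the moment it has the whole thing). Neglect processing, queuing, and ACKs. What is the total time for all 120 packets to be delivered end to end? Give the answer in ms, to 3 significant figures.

111 ms

Per-hop transmission t_tx = L/R = 16000/3360000000 = 0.0047619 ms.
Per-hop propagation t_prop = 7390000/200000000 = 36.95 ms.
Pipeline fill: first packet needs 3·t_tx to clear all hops; remaining 119 packets each add one t_tx.
Total = (3+120-1)·t_tx + 3·t_prop = 122·0.0047619 + 3·36.95 = 111 ms.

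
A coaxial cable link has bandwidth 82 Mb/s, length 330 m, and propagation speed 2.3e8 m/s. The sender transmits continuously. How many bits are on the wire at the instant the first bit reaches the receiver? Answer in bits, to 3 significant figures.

Propagation delay = 330 / 2.3e+08 = 1.43478e-06 s.
BDP = R × t_prop = 82000000 × 1.43478e-06 = 117.652 bits.

118 bits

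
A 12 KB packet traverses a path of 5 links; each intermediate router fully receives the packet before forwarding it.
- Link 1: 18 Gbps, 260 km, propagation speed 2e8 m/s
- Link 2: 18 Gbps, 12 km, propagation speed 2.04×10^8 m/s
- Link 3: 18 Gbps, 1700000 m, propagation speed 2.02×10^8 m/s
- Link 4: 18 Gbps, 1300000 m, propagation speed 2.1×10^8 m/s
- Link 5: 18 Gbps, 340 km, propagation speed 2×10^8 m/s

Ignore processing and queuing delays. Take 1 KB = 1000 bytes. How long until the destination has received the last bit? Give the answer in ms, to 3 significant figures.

17.7 ms

L = 96000 bits.
Transmission delay per hop = L/R = 96000/18000000000 = 0.00533333 ms; 5 hops → 0.0266667 ms.
Propagation delays (d/s per hop): 1.3, 0.0588235, 8.41584, 6.19048, 1.7 ms; sum = 17.6651 ms.
End-to-end = 17.7 ms.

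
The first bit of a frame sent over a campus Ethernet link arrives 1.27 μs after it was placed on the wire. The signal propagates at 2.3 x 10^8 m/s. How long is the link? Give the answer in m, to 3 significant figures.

d = s × t_prop = 2.3e+08 × 1.27e-06 = 292 m.

292 m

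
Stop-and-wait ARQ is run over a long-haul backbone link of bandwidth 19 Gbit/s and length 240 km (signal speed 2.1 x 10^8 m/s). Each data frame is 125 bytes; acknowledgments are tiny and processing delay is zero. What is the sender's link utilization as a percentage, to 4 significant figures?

0.002303 %

t_tx = L/R = 1000/19000000000 = 5.26316e-08 s.
t_prop = 240000/210000000 = 0.00114286 s; RTT = 0.00228571 s.
Cycle = t_tx + RTT = 0.00228577 s.
Utilization = t_tx / cycle = 5.26316e-08/0.00228577 = 0.002303 %.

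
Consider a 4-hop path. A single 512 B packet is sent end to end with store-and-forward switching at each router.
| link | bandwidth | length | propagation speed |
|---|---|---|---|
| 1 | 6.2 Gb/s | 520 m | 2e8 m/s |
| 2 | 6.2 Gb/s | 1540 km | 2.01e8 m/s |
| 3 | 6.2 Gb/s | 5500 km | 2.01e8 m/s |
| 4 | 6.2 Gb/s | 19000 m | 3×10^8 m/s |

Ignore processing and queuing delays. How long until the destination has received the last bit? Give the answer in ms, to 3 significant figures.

L = 512 × 8 = 4096 bits.
Transmission delay per hop = L/R = 4096/6200000000 = 0.000660645 ms; 4 hops → 0.00264258 ms.
Propagation delays (d/s per hop): 0.0026, 7.66169, 27.3632, 0.0633333 ms; sum = 35.0908 ms.
End-to-end = 35.1 ms.

35.1 ms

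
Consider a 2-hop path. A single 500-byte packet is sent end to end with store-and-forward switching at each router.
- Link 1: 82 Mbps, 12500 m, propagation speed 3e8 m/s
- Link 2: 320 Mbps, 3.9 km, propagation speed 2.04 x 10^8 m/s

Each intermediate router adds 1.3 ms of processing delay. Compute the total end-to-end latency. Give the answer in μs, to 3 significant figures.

L = 500 × 8 = 4000 bits.
Transmission delays (L/R per hop): 48.7805, 12.5 μs; sum = 61.2805 μs.
Propagation delays (d/s per hop): 41.6667, 19.1176 μs; sum = 60.7843 μs.
Processing at 1 router(s): 1 × 1.3 ms = 1300 μs.
End-to-end = 1420 μs.

1420 μs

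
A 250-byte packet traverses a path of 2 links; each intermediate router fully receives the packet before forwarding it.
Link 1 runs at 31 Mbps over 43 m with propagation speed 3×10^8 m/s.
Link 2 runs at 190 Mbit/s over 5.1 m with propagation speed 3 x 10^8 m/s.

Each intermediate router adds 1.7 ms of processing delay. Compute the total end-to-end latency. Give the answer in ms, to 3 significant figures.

1.78 ms

L = 250 × 8 = 2000 bits.
Transmission delays (L/R per hop): 0.0645161, 0.0105263 ms; sum = 0.0750424 ms.
Propagation delays (d/s per hop): 0.000143333, 1.7e-05 ms; sum = 0.000160333 ms.
Processing at 1 router(s): 1 × 1.7 ms = 1.7 ms.
End-to-end = 1.78 ms.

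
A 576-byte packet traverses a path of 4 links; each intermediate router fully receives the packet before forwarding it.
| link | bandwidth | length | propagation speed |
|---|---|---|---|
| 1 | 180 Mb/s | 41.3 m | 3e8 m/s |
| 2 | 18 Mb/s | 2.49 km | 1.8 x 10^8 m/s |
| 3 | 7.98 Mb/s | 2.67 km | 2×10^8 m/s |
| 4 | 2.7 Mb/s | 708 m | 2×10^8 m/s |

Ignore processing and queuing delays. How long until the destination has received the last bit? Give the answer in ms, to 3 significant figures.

L = 576 × 8 = 4608 bits.
Transmission delays (L/R per hop): 0.0256, 0.256, 0.577444, 1.70667 ms; sum = 2.56571 ms.
Propagation delays (d/s per hop): 0.000137667, 0.0138333, 0.01335, 0.00354 ms; sum = 0.030861 ms.
End-to-end = 2.60 ms.

2.60 ms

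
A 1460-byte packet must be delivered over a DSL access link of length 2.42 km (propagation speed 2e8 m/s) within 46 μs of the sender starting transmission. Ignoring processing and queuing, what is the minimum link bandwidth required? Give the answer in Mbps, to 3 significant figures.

345 Mbps

L = 11680 bits.
Propagation delay = 2420 / 200000000 = 12.1 μs.
Transmission budget = 46 − 12.1 = 33.9 μs.
R ≥ L / t_tx = 11680 bits / 3.39e-05 s = 345 Mbps.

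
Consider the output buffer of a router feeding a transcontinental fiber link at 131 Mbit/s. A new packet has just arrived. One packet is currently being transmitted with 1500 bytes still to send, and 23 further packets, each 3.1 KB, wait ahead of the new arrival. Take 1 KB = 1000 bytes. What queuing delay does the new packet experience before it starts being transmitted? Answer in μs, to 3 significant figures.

4450 μs

Each queued packet: L/R = 24800/131000000 = 189.313 μs.
23 queued → 4354.2 μs.
Plus remaining 12000 bits of current packet: 91.6031 μs.
Queuing delay = 4450 μs.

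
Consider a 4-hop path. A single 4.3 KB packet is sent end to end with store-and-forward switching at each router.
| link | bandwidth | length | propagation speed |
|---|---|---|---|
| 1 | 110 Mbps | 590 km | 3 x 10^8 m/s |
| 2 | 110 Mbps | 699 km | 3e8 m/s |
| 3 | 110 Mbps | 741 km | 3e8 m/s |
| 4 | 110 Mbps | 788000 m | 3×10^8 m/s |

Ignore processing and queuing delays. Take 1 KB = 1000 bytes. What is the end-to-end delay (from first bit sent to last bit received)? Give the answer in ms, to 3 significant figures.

10.6 ms

L = 34400 bits.
Transmission delay per hop = L/R = 34400/110000000 = 0.312727 ms; 4 hops → 1.25091 ms.
Propagation delays (d/s per hop): 1.96667, 2.33, 2.47, 2.62667 ms; sum = 9.39333 ms.
End-to-end = 10.6 ms.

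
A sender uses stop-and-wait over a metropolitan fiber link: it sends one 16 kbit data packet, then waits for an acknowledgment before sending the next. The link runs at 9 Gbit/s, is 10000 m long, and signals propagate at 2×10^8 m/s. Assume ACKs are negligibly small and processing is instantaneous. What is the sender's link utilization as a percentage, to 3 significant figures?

t_tx = L/R = 16000/9000000000 = 1.77778e-06 s.
t_prop = 10000/200000000 = 5e-05 s; RTT = 0.0001 s.
Cycle = t_tx + RTT = 0.000101778 s.
Utilization = t_tx / cycle = 1.77778e-06/0.000101778 = 1.75 %.

1.75 %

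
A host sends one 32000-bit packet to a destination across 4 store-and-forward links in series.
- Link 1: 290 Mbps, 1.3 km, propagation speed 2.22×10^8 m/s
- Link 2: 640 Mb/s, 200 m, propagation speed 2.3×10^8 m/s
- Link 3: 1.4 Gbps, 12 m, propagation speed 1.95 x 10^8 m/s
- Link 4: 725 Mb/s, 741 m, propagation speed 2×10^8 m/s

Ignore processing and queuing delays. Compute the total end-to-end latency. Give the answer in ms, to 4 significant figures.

Transmission delays (L/R per hop): 0.110345, 0.05, 0.0228571, 0.0441379 ms; sum = 0.22734 ms.
Propagation delays (d/s per hop): 0.00585586, 0.000869565, 6.15385e-05, 0.003705 ms; sum = 0.010492 ms.
End-to-end = 0.2378 ms.

0.2378 ms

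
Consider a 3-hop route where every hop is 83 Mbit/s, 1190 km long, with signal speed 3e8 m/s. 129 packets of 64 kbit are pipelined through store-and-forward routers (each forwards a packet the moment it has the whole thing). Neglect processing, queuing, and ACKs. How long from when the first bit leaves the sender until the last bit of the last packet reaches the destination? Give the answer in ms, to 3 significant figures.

113 ms

Per-hop transmission t_tx = L/R = 64000/83000000 = 0.771084 ms.
Per-hop propagation t_prop = 1190000/300000000 = 3.96667 ms.
Pipeline fill: first packet needs 3·t_tx to clear all hops; remaining 128 packets each add one t_tx.
Total = (3+129-1)·t_tx + 3·t_prop = 131·0.771084 + 3·3.96667 = 113 ms.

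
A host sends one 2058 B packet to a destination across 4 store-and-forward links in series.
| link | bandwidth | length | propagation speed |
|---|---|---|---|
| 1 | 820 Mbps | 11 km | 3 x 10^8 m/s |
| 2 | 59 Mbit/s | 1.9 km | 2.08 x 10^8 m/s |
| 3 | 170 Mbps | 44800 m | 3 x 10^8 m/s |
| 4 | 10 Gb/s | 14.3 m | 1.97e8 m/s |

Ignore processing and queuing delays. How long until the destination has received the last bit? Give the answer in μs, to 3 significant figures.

593 μs

L = 2058 × 8 = 16464 bits.
Transmission delays (L/R per hop): 20.078, 279.051, 96.8471, 1.6464 μs; sum = 397.622 μs.
Propagation delays (d/s per hop): 36.6667, 9.13462, 149.333, 0.0725888 μs; sum = 195.207 μs.
End-to-end = 593 μs.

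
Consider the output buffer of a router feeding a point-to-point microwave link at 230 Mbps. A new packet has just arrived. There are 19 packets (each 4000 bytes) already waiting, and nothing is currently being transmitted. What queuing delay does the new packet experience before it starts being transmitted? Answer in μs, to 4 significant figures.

2643 μs

Each queued packet: L/R = 32000/230000000 = 139.13 μs.
19 queued → 2643.48 μs.
Queuing delay = 2643 μs.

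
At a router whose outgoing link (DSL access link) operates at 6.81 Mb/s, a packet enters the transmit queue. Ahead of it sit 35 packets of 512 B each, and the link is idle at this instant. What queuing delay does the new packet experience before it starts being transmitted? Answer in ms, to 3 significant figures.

21.1 ms

Each queued packet: L/R = 4096/6810000 = 0.601468 ms.
35 queued → 21.0514 ms.
Queuing delay = 21.1 ms.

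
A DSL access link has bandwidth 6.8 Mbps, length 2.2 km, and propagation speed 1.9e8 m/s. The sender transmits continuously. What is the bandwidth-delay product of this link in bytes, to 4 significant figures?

9.842 bytes

Propagation delay = 2200 / 190000000 = 1.15789e-05 s.
BDP = R × t_prop = 6800000 × 1.15789e-05 = 78.7368 bits.
In bytes: 78.7368/8 = 9.842 bytes.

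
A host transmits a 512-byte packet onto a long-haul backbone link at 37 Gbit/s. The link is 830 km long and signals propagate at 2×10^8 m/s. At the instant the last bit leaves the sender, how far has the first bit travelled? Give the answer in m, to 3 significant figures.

t_tx = L/R = 4096/37000000000 = 1.10703e-07 s.
Distance = s × t_tx = 200000000 × 1.10703e-07 = 22.1 m.

22.1 m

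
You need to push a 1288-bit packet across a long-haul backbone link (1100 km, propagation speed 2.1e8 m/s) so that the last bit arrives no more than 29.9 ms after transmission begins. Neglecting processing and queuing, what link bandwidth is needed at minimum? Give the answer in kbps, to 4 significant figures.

52.23 kbps

Propagation delay = 1100000 / 210000000 = 5.2381 ms.
Transmission budget = 29.9 − 5.2381 = 24.6619 ms.
R ≥ L / t_tx = 1288 bits / 0.0246619 s = 52.23 kbps.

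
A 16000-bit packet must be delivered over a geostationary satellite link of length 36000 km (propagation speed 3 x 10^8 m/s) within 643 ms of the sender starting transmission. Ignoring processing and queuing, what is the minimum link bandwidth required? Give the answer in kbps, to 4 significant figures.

30.59 kbps

Propagation delay = 36000000 / 300000000 = 120 ms.
Transmission budget = 643 − 120 = 523 ms.
R ≥ L / t_tx = 16000 bits / 0.523 s = 30.59 kbps.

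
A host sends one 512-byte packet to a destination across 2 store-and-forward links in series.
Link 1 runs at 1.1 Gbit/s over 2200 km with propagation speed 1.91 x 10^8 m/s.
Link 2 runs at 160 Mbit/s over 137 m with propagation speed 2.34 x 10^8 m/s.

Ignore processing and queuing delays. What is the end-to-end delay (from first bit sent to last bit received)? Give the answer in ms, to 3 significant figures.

L = 512 × 8 = 4096 bits.
Transmission delays (L/R per hop): 0.00372364, 0.0256 ms; sum = 0.0293236 ms.
Propagation delays (d/s per hop): 11.5183, 0.00058547 ms; sum = 11.5189 ms.
End-to-end = 11.5 ms.

11.5 ms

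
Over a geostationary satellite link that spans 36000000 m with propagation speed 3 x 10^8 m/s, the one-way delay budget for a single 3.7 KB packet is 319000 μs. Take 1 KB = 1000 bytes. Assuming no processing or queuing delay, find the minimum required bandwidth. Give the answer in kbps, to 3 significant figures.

L = 29600 bits.
Propagation delay = 36000000 / 300000000 = 120000 μs.
Transmission budget = 319000 − 120000 = 199000 μs.
R ≥ L / t_tx = 29600 bits / 0.199 s = 149 kbps.

149 kbps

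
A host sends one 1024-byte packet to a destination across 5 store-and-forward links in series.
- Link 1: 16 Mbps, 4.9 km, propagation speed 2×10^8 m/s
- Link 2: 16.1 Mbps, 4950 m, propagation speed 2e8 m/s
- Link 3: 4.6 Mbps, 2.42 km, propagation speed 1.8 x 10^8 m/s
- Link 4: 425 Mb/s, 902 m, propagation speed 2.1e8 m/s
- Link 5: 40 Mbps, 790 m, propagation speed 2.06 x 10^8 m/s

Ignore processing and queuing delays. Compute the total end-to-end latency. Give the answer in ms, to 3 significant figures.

3.10 ms

L = 1024 × 8 = 8192 bits.
Transmission delays (L/R per hop): 0.512, 0.50882, 1.78087, 0.0192753, 0.2048 ms; sum = 3.02576 ms.
Propagation delays (d/s per hop): 0.0245, 0.02475, 0.0134444, 0.00429524, 0.00383495 ms; sum = 0.0708246 ms.
End-to-end = 3.10 ms.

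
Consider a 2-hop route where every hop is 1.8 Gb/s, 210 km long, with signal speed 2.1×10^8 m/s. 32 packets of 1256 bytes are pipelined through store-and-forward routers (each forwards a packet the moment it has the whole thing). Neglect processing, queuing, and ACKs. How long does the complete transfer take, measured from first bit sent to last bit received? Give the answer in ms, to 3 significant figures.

2.18 ms

Per-hop transmission t_tx = L/R = 10048/1800000000 = 0.00558222 ms.
Per-hop propagation t_prop = 210000/210000000 = 1 ms.
Pipeline fill: first packet needs 2·t_tx to clear all hops; remaining 31 packets each add one t_tx.
Total = (2+32-1)·t_tx + 2·t_prop = 33·0.00558222 + 2·1 = 2.18 ms.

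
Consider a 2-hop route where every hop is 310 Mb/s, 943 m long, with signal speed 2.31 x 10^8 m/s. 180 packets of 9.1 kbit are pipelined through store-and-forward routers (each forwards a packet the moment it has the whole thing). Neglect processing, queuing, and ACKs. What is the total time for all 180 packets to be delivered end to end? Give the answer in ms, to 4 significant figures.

Per-hop transmission t_tx = L/R = 9100/310000000 = 0.0293548 ms.
Per-hop propagation t_prop = 943/231000000 = 0.00408225 ms.
Pipeline fill: first packet needs 2·t_tx to clear all hops; remaining 179 packets each add one t_tx.
Total = (2+180-1)·t_tx + 2·t_prop = 181·0.0293548 + 2·0.00408225 = 5.321 ms.

5.321 ms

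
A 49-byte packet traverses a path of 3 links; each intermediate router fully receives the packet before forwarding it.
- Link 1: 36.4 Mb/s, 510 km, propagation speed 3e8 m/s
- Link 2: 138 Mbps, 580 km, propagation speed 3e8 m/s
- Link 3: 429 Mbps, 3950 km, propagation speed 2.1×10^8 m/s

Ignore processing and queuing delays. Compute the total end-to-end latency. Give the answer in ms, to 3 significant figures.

L = 49 × 8 = 392 bits.
Transmission delays (L/R per hop): 0.0107692, 0.00284058, 0.000913753 ms; sum = 0.0145236 ms.
Propagation delays (d/s per hop): 1.7, 1.93333, 18.8095 ms; sum = 22.4429 ms.
End-to-end = 22.5 ms.

22.5 ms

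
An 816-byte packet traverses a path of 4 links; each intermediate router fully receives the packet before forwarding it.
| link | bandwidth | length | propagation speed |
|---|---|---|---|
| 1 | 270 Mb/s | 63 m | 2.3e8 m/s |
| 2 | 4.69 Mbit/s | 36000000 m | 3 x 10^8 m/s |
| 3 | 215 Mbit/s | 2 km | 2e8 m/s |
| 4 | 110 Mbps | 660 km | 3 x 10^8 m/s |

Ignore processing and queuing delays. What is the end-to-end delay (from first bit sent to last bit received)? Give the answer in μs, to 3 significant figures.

124000 μs

L = 816 × 8 = 6528 bits.
Transmission delays (L/R per hop): 24.1778, 1391.9, 30.3628, 59.3455 μs; sum = 1505.78 μs.
Propagation delays (d/s per hop): 0.273913, 120000, 10, 2200 μs; sum = 122210 μs.
End-to-end = 124000 μs.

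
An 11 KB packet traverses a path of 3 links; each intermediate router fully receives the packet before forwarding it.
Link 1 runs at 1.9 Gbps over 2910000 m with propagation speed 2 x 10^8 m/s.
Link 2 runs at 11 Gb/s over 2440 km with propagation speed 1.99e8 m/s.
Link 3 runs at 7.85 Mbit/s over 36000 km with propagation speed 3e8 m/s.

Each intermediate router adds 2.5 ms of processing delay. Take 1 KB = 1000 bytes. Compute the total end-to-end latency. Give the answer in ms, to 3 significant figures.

L = 88000 bits.
Transmission delays (L/R per hop): 0.0463158, 0.008, 11.2102 ms; sum = 11.2645 ms.
Propagation delays (d/s per hop): 14.55, 12.2613, 120 ms; sum = 146.811 ms.
Processing at 2 router(s): 2 × 2.5 ms = 5 ms.
End-to-end = 163 ms.

163 ms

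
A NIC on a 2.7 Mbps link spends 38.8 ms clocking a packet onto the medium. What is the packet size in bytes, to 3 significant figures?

13100 bytes

L = R × t_tx = 2700000 b/s × 0.0388 s = 104760 bits.
In bytes: 104760 / 8 = 13100 bytes.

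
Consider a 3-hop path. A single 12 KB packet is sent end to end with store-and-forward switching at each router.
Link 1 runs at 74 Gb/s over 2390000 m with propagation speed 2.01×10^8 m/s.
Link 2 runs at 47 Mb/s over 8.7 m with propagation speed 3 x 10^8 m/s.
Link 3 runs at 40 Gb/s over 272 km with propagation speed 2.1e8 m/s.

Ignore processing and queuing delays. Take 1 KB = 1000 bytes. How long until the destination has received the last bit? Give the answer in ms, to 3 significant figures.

L = 96000 bits.
Transmission delays (L/R per hop): 0.0012973, 2.04255, 0.0024 ms; sum = 2.04625 ms.
Propagation delays (d/s per hop): 11.8905, 2.9e-05, 1.29524 ms; sum = 13.1858 ms.
End-to-end = 15.2 ms.

15.2 ms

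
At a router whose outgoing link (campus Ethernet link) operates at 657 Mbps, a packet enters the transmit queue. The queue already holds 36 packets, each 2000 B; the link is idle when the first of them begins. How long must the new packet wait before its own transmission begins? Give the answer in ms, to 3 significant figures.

0.877 ms

Each queued packet: L/R = 16000/657000000 = 0.0243531 ms.
36 queued → 0.876712 ms.
Queuing delay = 0.877 ms.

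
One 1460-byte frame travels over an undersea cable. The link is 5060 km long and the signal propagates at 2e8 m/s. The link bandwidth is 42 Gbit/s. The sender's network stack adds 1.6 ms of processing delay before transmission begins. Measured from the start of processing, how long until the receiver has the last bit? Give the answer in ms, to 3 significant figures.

26.9 ms

L = 1460 × 8 = 11680 bits.
Transmission delay = L/R = 11680 / 42000000000 = 0.000278095 ms.
Propagation delay = d/s = 5060000 m / 200000000 m/s = 25.3 ms.
Plus processing delay 1.6 ms = 1.6 ms.
Total = 26.9 ms.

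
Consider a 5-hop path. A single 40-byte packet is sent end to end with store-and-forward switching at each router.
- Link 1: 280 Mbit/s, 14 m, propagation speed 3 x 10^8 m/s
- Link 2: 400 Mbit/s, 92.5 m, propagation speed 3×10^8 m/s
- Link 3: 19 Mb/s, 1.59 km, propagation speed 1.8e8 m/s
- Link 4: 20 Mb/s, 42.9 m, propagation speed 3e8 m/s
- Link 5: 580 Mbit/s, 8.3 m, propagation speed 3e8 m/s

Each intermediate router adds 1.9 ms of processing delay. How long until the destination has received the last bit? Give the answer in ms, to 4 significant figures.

L = 40 × 8 = 320 bits.
Transmission delays (L/R per hop): 0.00114286, 0.0008, 0.0168421, 0.016, 0.000551724 ms; sum = 0.0353367 ms.
Propagation delays (d/s per hop): 4.66667e-05, 0.000308333, 0.00883333, 0.000143, 2.76667e-05 ms; sum = 0.009359 ms.
Processing at 4 router(s): 4 × 1.9 ms = 7.6 ms.
End-to-end = 7.645 ms.

7.645 ms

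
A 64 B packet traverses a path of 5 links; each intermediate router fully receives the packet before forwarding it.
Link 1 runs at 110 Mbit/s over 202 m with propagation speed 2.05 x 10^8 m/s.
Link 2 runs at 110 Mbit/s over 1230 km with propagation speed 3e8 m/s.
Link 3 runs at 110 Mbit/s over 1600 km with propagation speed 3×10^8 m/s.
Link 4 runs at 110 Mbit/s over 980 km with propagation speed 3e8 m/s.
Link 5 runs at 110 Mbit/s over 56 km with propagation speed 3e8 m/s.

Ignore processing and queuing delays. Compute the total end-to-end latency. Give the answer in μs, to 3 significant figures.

L = 64 × 8 = 512 bits.
Transmission delay per hop = L/R = 512/110000000 = 4.65455 μs; 5 hops → 23.2727 μs.
Propagation delays (d/s per hop): 0.985366, 4100, 5333.33, 3266.67, 186.667 μs; sum = 12887.7 μs.
End-to-end = 12900 μs.

12900 μs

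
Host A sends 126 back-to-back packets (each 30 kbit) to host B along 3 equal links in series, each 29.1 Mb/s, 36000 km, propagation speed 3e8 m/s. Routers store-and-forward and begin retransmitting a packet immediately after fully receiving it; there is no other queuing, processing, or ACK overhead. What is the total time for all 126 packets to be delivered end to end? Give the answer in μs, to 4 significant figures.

Per-hop transmission t_tx = L/R = 30000/29100000 = 1030.93 μs.
Per-hop propagation t_prop = 36000000/300000000 = 120000 μs.
Pipeline fill: first packet needs 3·t_tx to clear all hops; remaining 125 packets each add one t_tx.
Total = (3+126-1)·t_tx + 3·t_prop = 128·1030.93 + 3·120000 = 492000 μs.

492000 μs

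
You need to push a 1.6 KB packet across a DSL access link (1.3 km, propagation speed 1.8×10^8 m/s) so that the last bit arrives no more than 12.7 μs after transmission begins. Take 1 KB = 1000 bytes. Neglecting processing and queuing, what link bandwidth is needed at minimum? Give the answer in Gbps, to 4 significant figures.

L = 12800 bits.
Propagation delay = 1300 / 180000000 = 7.22222 μs.
Transmission budget = 12.7 − 7.22222 = 5.47778 μs.
R ≥ L / t_tx = 12800 bits / 5.47778e-06 s = 2.337 Gbps.

2.337 Gbps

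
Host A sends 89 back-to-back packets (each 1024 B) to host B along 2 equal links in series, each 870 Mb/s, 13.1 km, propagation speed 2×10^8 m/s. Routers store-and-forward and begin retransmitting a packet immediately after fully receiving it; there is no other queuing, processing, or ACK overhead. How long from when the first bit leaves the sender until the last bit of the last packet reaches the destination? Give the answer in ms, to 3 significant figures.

Per-hop transmission t_tx = L/R = 8192/870000000 = 0.00941609 ms.
Per-hop propagation t_prop = 13100/200000000 = 0.0655 ms.
Pipeline fill: first packet needs 2·t_tx to clear all hops; remaining 88 packets each add one t_tx.
Total = (2+89-1)·t_tx + 2·t_prop = 90·0.00941609 + 2·0.0655 = 0.978 ms.

0.978 ms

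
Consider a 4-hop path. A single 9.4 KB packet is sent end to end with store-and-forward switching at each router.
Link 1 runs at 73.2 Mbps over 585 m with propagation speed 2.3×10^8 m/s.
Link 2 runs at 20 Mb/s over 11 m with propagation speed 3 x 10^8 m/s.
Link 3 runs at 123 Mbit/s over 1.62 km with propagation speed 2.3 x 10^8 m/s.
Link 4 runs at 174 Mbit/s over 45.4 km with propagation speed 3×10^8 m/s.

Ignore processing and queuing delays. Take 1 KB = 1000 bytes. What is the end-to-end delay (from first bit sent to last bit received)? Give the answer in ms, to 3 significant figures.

L = 75200 bits.
Transmission delays (L/R per hop): 1.02732, 3.76, 0.611382, 0.432184 ms; sum = 5.83089 ms.
Propagation delays (d/s per hop): 0.00254348, 3.66667e-05, 0.00704348, 0.151333 ms; sum = 0.160957 ms.
End-to-end = 5.99 ms.

5.99 ms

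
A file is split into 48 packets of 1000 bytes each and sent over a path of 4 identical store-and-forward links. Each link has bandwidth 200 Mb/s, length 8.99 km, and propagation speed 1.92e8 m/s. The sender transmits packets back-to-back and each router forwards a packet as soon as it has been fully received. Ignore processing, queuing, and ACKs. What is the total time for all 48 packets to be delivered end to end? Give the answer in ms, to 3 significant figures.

Per-hop transmission t_tx = L/R = 8000/200000000 = 0.04 ms.
Per-hop propagation t_prop = 8990/192000000 = 0.0468229 ms.
Pipeline fill: first packet needs 4·t_tx to clear all hops; remaining 47 packets each add one t_tx.
Total = (4+48-1)·t_tx + 4·t_prop = 51·0.04 + 4·0.0468229 = 2.23 ms.

2.23 ms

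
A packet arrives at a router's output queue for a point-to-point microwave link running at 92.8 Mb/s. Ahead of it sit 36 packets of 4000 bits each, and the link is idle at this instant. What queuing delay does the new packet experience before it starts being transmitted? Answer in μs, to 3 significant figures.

1550 μs

Each queued packet: L/R = 4000/92800000 = 43.1034 μs.
36 queued → 1551.72 μs.
Queuing delay = 1550 μs.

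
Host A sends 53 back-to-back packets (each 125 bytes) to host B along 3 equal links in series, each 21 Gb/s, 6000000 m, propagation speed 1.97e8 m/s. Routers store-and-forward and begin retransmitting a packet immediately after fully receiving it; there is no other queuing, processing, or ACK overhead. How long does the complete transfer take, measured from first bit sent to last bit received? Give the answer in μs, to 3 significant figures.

91400 μs

Per-hop transmission t_tx = L/R = 1000/21000000000 = 0.047619 μs.
Per-hop propagation t_prop = 6000000/197000000 = 30456.9 μs.
Pipeline fill: first packet needs 3·t_tx to clear all hops; remaining 52 packets each add one t_tx.
Total = (3+53-1)·t_tx + 3·t_prop = 55·0.047619 + 3·30456.9 = 91400 μs.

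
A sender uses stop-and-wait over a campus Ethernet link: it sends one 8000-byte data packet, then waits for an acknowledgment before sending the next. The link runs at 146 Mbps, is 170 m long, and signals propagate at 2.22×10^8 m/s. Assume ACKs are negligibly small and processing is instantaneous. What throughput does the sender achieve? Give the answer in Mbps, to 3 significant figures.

145 Mbps

t_tx = L/R = 64000/146000000 = 0.000438356 s.
t_prop = 170/2.22e+08 = 7.65766e-07 s; RTT = 1.53153e-06 s.
Cycle = t_tx + RTT = 0.000439888 s.
Throughput = L / cycle = 64000 / 0.000439888 = 145 Mbps.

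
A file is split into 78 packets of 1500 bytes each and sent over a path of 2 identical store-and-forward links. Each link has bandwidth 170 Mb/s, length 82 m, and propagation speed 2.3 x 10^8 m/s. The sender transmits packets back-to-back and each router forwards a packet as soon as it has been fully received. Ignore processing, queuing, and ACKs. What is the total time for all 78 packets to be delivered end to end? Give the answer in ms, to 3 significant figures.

5.58 ms

Per-hop transmission t_tx = L/R = 12000/170000000 = 0.0705882 ms.
Per-hop propagation t_prop = 82/2.3e+08 = 0.000356522 ms.
Pipeline fill: first packet needs 2·t_tx to clear all hops; remaining 77 packets each add one t_tx.
Total = (2+78-1)·t_tx + 2·t_prop = 79·0.0705882 + 2·0.000356522 = 5.58 ms.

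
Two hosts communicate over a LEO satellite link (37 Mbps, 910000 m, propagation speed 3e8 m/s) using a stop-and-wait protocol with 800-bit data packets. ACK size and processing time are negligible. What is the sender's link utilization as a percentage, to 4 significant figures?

t_tx = L/R = 800/37000000 = 2.16216e-05 s.
t_prop = 910000/300000000 = 0.00303333 s; RTT = 0.00606667 s.
Cycle = t_tx + RTT = 0.00608829 s.
Utilization = t_tx / cycle = 2.16216e-05/0.00608829 = 0.3551 %.

0.3551 %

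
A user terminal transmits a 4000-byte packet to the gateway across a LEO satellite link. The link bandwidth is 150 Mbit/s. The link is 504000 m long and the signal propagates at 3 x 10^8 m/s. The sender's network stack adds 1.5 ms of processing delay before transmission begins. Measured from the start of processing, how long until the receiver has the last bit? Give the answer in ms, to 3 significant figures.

3.39 ms

L = 4000 × 8 = 32000 bits.
Transmission delay = L/R = 32000 / 150000000 = 0.213333 ms.
Propagation delay = d/s = 504000 m / 300000000 m/s = 1.68 ms.
Plus processing delay 1.5 ms = 1.5 ms.
Total = 3.39 ms.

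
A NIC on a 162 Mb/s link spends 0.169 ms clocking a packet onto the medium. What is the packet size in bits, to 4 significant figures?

L = R × t_tx = 162000000 b/s × 0.000169 s = 27378 bits.

27380 bits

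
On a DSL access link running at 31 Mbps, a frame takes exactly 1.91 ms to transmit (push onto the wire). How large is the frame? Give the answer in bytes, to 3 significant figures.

7400 bytes

L = R × t_tx = 31000000 b/s × 0.00191 s = 59210 bits.
In bytes: 59210 / 8 = 7400 bytes.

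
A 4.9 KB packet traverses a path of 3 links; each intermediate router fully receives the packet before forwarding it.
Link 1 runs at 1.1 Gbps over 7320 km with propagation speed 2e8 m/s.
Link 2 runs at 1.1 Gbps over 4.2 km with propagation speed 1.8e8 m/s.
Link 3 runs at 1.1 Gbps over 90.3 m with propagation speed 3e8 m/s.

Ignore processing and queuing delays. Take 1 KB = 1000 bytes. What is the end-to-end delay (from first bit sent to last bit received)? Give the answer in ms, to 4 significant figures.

36.73 ms

L = 39200 bits.
Transmission delay per hop = L/R = 39200/1100000000 = 0.0356364 ms; 3 hops → 0.106909 ms.
Propagation delays (d/s per hop): 36.6, 0.0233333, 0.000301 ms; sum = 36.6236 ms.
End-to-end = 36.73 ms.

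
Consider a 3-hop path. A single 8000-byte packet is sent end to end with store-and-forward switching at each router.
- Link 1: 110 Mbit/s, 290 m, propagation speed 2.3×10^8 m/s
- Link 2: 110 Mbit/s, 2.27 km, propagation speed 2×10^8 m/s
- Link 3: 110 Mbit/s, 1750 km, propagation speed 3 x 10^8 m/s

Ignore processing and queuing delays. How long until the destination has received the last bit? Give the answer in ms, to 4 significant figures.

7.591 ms

L = 8000 × 8 = 64000 bits.
Transmission delay per hop = L/R = 64000/110000000 = 0.581818 ms; 3 hops → 1.74545 ms.
Propagation delays (d/s per hop): 0.00126087, 0.01135, 5.83333 ms; sum = 5.84594 ms.
End-to-end = 7.591 ms.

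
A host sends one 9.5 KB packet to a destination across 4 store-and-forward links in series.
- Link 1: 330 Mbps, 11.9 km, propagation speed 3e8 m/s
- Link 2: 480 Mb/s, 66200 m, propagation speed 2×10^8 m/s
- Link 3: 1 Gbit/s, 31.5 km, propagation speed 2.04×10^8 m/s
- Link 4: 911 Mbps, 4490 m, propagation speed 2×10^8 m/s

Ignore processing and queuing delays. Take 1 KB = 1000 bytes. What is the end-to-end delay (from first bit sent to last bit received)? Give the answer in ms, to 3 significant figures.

1.10 ms

L = 76000 bits.
Transmission delays (L/R per hop): 0.230303, 0.158333, 0.076, 0.0834248 ms; sum = 0.548061 ms.
Propagation delays (d/s per hop): 0.0396667, 0.331, 0.154412, 0.02245 ms; sum = 0.547528 ms.
End-to-end = 1.10 ms.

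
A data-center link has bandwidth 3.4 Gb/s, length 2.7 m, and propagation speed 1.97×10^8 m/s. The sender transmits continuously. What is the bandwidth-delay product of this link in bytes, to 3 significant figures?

5.82 bytes

Propagation delay = 2.7 / 197000000 = 1.37056e-08 s.
BDP = R × t_prop = 3400000000 × 1.37056e-08 = 46.599 bits.
In bytes: 46.599/8 = 5.82 bytes.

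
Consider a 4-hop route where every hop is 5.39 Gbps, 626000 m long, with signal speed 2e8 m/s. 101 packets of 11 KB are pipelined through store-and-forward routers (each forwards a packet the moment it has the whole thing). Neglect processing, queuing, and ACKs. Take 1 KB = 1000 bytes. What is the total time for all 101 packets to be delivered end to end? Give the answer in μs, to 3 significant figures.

Per-hop transmission t_tx = L/R = 88000/5390000000 = 16.3265 μs.
Per-hop propagation t_prop = 626000/200000000 = 3130 μs.
Pipeline fill: first packet needs 4·t_tx to clear all hops; remaining 100 packets each add one t_tx.
Total = (4+101-1)·t_tx + 4·t_prop = 104·16.3265 + 4·3130 = 14200 μs.

14200 μs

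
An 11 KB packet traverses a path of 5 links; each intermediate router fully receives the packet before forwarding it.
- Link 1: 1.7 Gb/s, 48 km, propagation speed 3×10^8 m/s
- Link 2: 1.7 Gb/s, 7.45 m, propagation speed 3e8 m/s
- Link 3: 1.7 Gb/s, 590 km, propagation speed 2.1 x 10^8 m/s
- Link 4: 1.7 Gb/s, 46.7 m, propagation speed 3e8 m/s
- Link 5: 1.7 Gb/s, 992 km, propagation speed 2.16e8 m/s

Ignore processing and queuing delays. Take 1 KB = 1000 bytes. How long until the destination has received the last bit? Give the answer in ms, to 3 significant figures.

L = 88000 bits.
Transmission delay per hop = L/R = 88000/1700000000 = 0.0517647 ms; 5 hops → 0.258824 ms.
Propagation delays (d/s per hop): 0.16, 2.48333e-05, 2.80952, 0.000155667, 4.59259 ms; sum = 7.5623 ms.
End-to-end = 7.82 ms.

7.82 ms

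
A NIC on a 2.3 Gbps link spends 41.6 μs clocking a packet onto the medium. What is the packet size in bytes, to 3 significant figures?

L = R × t_tx = 2300000000 b/s × 4.16e-05 s = 95680 bits.
In bytes: 95680 / 8 = 12000 bytes.

12000 bytes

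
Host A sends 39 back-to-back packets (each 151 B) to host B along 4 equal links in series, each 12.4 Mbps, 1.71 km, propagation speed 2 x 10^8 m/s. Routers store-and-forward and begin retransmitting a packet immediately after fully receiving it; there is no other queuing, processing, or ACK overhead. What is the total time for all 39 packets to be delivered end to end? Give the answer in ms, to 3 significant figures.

Per-hop transmission t_tx = L/R = 1208/12400000 = 0.0974194 ms.
Per-hop propagation t_prop = 1710/200000000 = 0.00855 ms.
Pipeline fill: first packet needs 4·t_tx to clear all hops; remaining 38 packets each add one t_tx.
Total = (4+39-1)·t_tx + 4·t_prop = 42·0.0974194 + 4·0.00855 = 4.13 ms.

4.13 ms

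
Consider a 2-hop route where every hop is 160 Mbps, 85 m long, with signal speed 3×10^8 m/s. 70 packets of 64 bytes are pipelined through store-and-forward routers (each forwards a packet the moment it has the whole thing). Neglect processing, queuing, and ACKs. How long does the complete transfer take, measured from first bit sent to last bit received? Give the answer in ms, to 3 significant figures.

Per-hop transmission t_tx = L/R = 512/160000000 = 0.0032 ms.
Per-hop propagation t_prop = 85/300000000 = 0.000283333 ms.
Pipeline fill: first packet needs 2·t_tx to clear all hops; remaining 69 packets each add one t_tx.
Total = (2+70-1)·t_tx + 2·t_prop = 71·0.0032 + 2·0.000283333 = 0.228 ms.

0.228 ms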